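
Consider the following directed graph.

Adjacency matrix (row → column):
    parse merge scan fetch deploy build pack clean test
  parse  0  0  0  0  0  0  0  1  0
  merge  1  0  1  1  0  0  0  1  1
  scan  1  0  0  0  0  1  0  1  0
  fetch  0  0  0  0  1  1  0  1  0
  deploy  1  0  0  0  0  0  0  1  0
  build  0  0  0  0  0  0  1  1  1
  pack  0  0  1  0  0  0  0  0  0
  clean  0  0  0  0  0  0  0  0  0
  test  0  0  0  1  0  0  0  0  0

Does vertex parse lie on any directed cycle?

No

parse lies on a cycle iff there is a path from parse back to itself.
Exploring from parse, it never reaches itself; equivalently, its strongly connected component is a singleton.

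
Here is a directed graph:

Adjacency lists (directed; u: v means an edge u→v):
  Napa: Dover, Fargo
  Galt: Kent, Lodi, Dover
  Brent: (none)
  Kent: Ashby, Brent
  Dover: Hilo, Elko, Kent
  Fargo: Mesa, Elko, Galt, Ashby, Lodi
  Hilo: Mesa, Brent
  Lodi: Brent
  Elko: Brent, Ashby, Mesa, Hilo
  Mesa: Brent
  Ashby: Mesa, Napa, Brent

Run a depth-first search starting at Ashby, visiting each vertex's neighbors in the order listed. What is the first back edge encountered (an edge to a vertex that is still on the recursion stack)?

Elko->Ashby

DFS from Ashby (visiting each vertex's neighbors in the order listed); mark gray on enter, black on exit:
Ashby gray
  Mesa gray
    Brent gray
    Brent black
  Mesa black
  Napa gray
    Dover gray
      Hilo gray
        Hilo→Mesa: Mesa black — skip
        Hilo→Brent: Brent black — skip
      Hilo black
      Elko gray
        Elko→Brent: Brent black — skip
        Elko→Ashby: Ashby is gray → back edge
First back edge: Elko → Ashby.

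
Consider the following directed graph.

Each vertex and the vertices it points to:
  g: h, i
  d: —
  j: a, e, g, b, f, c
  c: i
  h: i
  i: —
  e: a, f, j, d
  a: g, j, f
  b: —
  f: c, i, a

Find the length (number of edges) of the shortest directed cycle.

2

For each vertex v, BFS finds the shortest path from v back to v.
The shortest such closed walk is a → f → a, length 2.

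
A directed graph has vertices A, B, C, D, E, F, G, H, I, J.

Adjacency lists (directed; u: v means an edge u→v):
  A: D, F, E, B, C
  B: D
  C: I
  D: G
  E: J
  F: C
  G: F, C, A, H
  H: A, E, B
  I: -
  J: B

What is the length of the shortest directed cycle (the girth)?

For each vertex v, BFS finds the shortest path from v back to v.
The shortest such closed walk is G → A → D → G, length 3.

3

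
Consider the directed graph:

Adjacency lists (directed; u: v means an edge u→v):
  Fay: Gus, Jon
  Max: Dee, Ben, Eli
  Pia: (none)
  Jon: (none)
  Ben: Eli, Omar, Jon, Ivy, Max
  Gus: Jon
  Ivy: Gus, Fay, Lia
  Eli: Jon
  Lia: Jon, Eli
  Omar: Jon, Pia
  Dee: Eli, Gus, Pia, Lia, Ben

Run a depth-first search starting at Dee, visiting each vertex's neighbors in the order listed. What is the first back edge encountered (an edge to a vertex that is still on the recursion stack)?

DFS from Dee (visiting each vertex's neighbors in the order listed); mark gray on enter, black on exit:
Dee gray
  Eli gray
    Jon gray
    Jon black
  Eli black
  Gus gray
    Gus→Jon: Jon black — skip
  Gus black
  Pia gray
  Pia black
  Lia gray
    Lia→Jon: Jon black — skip
    Lia→Eli: Eli black — skip
  Lia black
  Ben gray
    Ben→Eli: Eli black — skip
    Omar gray
      Omar→Jon: Jon black — skip
      Omar→Pia: Pia black — skip
    Omar black
    Ben→Jon: Jon black — skip
    Ivy gray
      Ivy→Gus: Gus black — skip
      Fay gray
        Fay→Gus: Gus black — skip
        Fay→Jon: Jon black — skip
      Fay black
      Ivy→Lia: Lia black — skip
    Ivy black
    Max gray
      Max→Dee: Dee is gray → back edge
First back edge: Max → Dee.

Max->Dee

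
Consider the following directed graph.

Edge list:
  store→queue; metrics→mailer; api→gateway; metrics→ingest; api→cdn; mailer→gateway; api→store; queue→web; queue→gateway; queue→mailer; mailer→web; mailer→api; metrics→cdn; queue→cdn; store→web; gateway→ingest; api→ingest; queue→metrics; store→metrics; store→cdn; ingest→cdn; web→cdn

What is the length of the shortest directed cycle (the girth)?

4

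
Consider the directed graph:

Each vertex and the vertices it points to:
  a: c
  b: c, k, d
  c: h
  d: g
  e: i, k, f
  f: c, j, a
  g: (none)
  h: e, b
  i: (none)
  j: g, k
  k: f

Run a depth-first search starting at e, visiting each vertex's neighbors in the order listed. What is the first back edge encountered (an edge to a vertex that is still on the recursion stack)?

h→e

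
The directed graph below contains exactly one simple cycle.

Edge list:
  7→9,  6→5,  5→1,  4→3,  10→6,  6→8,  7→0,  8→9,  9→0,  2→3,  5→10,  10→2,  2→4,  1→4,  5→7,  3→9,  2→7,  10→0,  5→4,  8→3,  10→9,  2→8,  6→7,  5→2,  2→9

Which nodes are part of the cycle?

DFS with gray/black marking from 5:
5 gray
  10 gray
    9 gray
      0 gray
      0 black
    9 black
    6 gray
      8 gray
        8→9: 9 black — skip
        3 gray
          3→9: 9 black — skip
        3 black
      8 black
      6→5: 5 is gray → back edge
Back edge closes the cycle 5 → 10 → 6 → 5; its vertices are {5, 6, 10}.

5, 6, 10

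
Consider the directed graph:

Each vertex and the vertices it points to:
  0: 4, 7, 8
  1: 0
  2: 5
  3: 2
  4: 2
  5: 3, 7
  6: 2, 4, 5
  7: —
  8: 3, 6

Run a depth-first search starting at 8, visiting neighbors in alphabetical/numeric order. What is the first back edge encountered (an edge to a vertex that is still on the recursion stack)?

DFS from 8 (visiting neighbors in alphabetical/numeric order); mark gray on enter, black on exit:
8 gray
  3 gray
    2 gray
      5 gray
        5→3: 3 is gray → back edge
First back edge: 5 → 3.

5→3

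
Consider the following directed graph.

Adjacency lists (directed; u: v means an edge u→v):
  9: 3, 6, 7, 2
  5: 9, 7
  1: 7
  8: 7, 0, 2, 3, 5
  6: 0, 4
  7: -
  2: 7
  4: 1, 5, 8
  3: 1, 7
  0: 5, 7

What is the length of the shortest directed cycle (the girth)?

4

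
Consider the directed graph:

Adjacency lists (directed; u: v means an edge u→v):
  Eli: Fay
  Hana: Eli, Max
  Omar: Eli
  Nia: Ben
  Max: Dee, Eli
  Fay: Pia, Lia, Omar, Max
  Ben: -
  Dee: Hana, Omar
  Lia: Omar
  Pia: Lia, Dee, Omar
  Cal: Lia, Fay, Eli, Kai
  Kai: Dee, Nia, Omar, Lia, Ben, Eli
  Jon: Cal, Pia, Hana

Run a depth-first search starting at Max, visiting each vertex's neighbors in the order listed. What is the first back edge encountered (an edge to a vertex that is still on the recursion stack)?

DFS from Max (visiting each vertex's neighbors in the order listed); mark gray on enter, black on exit:
Max gray
  Dee gray
    Hana gray
      Eli gray
        Fay gray
          Pia gray
            Lia gray
              Omar gray
                Omar→Eli: Eli is gray → back edge
First back edge: Omar → Eli.

Omar->Eli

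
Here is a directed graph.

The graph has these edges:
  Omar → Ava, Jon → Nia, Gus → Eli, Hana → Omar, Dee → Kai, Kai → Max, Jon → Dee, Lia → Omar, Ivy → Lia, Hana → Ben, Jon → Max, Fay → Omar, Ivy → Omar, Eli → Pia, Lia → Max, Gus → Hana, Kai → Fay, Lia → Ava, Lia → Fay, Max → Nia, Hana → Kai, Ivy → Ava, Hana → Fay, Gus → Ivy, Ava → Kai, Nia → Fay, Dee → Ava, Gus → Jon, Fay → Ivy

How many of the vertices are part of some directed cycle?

A vertex is on a directed cycle iff it belongs to a strongly connected component of size ≥ 2 (or has a self-loop).
The vertices on cycles are {Ava, Fay, Ivy, Kai, Lia, Max, Nia, Omar} — 8 in total.

8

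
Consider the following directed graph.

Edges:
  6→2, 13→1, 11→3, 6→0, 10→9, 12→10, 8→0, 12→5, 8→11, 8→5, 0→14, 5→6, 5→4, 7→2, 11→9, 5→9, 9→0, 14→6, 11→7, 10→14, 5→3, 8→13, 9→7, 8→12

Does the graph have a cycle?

Yes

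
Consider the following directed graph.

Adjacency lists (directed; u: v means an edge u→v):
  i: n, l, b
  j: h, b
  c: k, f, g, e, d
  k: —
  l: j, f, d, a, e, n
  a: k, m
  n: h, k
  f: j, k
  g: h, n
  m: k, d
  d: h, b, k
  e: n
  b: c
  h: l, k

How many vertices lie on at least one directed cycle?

A vertex is on a directed cycle iff it belongs to a strongly connected component of size ≥ 2 (or has a self-loop).
The vertices on cycles are {a, b, c, d, e, f, g, h, j, l, m, n} — 12 in total.

12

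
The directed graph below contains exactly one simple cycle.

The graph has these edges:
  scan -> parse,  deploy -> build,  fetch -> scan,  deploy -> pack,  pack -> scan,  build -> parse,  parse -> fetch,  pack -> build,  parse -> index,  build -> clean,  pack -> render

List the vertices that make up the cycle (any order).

DFS with gray/black marking from parse:
parse gray
  fetch gray
    scan gray
      scan→parse: parse is gray → back edge
Back edge closes the cycle parse → fetch → scan → parse; its vertices are {scan, fetch, parse}.

scan, fetch, parse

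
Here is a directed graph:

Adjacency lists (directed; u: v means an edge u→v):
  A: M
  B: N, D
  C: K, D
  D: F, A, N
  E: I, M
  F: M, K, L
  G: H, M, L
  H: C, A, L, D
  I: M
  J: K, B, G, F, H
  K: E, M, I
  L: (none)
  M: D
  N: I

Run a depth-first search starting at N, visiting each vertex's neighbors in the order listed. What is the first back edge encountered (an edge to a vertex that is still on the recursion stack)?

F→M

DFS from N (visiting each vertex's neighbors in the order listed); mark gray on enter, black on exit:
N gray
  I gray
    M gray
      D gray
        F gray
          F→M: M is gray → back edge
First back edge: F → M.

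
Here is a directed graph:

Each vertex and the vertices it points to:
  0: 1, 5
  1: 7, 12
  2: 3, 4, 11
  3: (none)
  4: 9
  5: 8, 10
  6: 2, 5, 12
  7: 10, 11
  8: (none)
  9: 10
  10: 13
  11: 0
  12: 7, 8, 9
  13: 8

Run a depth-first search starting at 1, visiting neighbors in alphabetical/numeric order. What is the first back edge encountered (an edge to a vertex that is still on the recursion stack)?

0→1

DFS from 1 (visiting neighbors in alphabetical/numeric order); mark gray on enter, black on exit:
1 gray
  7 gray
    10 gray
      13 gray
        8 gray
        8 black
      13 black
    10 black
    11 gray
      0 gray
        0→1: 1 is gray → back edge
First back edge: 0 → 1.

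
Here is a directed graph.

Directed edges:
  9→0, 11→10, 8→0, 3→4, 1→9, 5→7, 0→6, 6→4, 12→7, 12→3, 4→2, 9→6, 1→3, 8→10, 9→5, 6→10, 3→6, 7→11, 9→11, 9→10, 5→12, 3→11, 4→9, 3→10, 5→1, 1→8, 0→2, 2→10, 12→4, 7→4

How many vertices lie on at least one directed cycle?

10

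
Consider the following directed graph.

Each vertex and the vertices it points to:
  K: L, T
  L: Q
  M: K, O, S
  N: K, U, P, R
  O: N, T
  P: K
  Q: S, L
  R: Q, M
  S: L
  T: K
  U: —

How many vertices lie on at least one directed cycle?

9

A vertex is on a directed cycle iff it belongs to a strongly connected component of size ≥ 2 (or has a self-loop).
The vertices on cycles are {K, L, M, N, O, Q, R, S, T} — 9 in total.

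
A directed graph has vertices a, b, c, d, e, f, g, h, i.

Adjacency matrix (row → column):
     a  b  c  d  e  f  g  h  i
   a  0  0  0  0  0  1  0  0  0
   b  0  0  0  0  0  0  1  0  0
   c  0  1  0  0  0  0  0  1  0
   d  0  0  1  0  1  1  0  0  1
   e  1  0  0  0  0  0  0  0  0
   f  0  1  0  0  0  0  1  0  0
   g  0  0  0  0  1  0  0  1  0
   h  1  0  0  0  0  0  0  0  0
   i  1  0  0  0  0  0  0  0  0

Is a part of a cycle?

Yes

a is on a cycle iff a can reach itself via ≥1 edge.
a → f → g → h → a — yes.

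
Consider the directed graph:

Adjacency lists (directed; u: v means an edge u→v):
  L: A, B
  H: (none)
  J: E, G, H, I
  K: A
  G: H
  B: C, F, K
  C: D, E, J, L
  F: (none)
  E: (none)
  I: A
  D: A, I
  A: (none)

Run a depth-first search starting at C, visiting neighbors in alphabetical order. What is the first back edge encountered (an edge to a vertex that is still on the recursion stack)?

B→C

DFS from C (visiting neighbors in alphabetical order); mark gray on enter, black on exit:
C gray
  D gray
    A gray
    A black
    I gray
      I→A: A black — skip
    I black
  D black
  E gray
  E black
  J gray
    J→E: E black — skip
    G gray
      H gray
      H black
    G black
    J→H: H black — skip
    J→I: I black — skip
  J black
  L gray
    L→A: A black — skip
    B gray
      B→C: C is gray → back edge
First back edge: B → C.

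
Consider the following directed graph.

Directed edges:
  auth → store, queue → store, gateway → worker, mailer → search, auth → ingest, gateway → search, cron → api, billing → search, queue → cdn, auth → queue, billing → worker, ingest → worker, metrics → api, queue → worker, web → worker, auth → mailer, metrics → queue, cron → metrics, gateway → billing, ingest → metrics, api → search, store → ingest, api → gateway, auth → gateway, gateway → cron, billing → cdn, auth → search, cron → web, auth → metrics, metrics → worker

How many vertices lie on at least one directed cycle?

7

A vertex is on a directed cycle iff it belongs to a strongly connected component of size ≥ 2 (or has a self-loop).
The vertices on cycles are {api, cron, queue, store, ingest, gateway, metrics} — 7 in total.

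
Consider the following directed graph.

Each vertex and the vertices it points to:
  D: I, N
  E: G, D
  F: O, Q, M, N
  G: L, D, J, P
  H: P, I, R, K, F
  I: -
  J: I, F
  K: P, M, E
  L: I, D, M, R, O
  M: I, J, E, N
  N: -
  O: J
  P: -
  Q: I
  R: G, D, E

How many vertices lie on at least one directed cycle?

8

A vertex is on a directed cycle iff it belongs to a strongly connected component of size ≥ 2 (or has a self-loop).
The vertices on cycles are {E, F, G, J, L, M, O, R} — 8 in total.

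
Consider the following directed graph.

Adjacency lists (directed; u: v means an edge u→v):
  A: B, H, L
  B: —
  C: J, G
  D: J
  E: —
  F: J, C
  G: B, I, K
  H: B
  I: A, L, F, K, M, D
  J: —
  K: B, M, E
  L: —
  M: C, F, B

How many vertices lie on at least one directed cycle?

A vertex is on a directed cycle iff it belongs to a strongly connected component of size ≥ 2 (or has a self-loop).
The vertices on cycles are {C, F, G, I, K, M} — 6 in total.

6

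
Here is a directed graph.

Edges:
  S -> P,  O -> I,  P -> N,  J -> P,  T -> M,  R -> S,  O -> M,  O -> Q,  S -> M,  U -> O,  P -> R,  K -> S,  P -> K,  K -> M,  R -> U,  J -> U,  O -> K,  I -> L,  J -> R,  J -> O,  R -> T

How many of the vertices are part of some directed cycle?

A vertex is on a directed cycle iff it belongs to a strongly connected component of size ≥ 2 (or has a self-loop).
The vertices on cycles are {K, O, P, R, S, U} — 6 in total.

6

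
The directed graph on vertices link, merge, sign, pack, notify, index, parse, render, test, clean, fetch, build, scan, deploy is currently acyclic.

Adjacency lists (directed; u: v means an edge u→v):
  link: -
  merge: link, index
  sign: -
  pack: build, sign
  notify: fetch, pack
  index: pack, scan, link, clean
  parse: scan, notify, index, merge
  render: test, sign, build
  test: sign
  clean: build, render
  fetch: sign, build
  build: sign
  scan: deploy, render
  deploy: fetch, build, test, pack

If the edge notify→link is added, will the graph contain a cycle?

No

Adding notify→link creates a cycle iff link can already reach notify.
Explore from link: no path reaches notify. The graph stays acyclic.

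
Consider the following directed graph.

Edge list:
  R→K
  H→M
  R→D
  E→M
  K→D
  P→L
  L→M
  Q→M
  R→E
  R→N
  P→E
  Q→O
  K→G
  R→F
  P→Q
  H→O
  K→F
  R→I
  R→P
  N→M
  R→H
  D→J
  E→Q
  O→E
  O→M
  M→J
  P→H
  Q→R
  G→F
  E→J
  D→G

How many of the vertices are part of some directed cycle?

6

A vertex is on a directed cycle iff it belongs to a strongly connected component of size ≥ 2 (or has a self-loop).
The vertices on cycles are {E, H, O, P, Q, R} — 6 in total.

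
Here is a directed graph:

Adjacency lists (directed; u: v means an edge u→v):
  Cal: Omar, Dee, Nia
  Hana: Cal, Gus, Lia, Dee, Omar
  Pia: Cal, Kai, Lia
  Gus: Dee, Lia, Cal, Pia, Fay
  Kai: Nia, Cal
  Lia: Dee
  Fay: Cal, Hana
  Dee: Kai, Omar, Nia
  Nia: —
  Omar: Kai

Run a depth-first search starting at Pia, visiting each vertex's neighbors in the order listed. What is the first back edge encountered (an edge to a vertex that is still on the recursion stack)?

Kai->Cal

DFS from Pia (visiting each vertex's neighbors in the order listed); mark gray on enter, black on exit:
Pia gray
  Cal gray
    Omar gray
      Kai gray
        Nia gray
        Nia black
        Kai→Cal: Cal is gray → back edge
First back edge: Kai → Cal.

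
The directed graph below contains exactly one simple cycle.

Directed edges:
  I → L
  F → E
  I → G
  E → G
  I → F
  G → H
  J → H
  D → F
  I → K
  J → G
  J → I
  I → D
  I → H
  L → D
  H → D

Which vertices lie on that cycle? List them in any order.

D, E, F, G, H

DFS with gray/black marking from F:
F gray
  E gray
    G gray
      H gray
        D gray
          D→F: F is gray → back edge
Back edge closes the cycle F → E → G → H → D → F; its vertices are {D, E, F, G, H}.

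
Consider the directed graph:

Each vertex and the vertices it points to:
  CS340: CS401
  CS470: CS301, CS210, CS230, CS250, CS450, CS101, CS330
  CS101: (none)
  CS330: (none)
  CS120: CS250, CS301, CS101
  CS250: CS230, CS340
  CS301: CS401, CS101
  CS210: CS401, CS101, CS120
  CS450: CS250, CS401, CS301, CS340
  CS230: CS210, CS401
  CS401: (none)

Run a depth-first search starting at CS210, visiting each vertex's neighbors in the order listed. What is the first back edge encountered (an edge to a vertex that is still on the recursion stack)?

CS230->CS210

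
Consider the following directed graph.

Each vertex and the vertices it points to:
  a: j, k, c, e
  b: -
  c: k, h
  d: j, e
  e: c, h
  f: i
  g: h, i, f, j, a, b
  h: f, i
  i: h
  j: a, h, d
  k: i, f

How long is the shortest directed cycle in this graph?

2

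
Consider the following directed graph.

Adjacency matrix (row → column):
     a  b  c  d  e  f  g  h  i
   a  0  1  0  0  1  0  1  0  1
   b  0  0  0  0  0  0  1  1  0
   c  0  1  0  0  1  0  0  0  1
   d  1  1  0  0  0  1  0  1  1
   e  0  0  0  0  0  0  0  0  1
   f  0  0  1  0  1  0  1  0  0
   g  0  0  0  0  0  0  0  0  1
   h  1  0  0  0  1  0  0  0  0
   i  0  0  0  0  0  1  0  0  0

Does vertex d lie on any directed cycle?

No

d lies on a cycle iff there is a path from d back to itself.
Exploring from d, it never reaches itself; equivalently, its strongly connected component is a singleton.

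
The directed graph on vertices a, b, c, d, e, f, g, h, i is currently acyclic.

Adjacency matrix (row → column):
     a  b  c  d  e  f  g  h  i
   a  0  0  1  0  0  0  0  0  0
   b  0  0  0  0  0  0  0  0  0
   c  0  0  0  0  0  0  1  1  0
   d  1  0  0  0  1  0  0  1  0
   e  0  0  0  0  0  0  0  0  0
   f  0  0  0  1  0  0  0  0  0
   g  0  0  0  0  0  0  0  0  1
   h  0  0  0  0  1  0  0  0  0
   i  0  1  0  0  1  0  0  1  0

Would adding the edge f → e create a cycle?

Adding f→e creates a cycle iff e can already reach f.
Explore from e: no path reaches f. The graph stays acyclic.

No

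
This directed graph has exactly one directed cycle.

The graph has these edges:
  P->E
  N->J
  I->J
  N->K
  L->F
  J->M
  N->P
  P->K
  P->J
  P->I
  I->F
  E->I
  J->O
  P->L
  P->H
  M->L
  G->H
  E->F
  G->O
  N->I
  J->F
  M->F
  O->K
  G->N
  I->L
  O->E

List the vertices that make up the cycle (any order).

DFS with gray/black marking from I:
I gray
  L gray
    F gray
    F black
  L black
  J gray
    O gray
      K gray
      K black
      E gray
        E→F: F black — skip
        E→I: I is gray → back edge
Back edge closes the cycle I → J → O → E → I; its vertices are {E, I, J, O}.

E, I, J, O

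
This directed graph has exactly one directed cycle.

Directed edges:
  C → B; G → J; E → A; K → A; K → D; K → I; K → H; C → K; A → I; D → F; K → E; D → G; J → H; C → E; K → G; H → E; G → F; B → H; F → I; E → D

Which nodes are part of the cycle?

D, E, G, H, J

DFS with gray/black marking from D:
D gray
  G gray
    J gray
      H gray
        E gray
          A gray
            I gray
            I black
          A black
          E→D: D is gray → back edge
Back edge closes the cycle D → G → J → H → E → D; its vertices are {D, E, G, H, J}.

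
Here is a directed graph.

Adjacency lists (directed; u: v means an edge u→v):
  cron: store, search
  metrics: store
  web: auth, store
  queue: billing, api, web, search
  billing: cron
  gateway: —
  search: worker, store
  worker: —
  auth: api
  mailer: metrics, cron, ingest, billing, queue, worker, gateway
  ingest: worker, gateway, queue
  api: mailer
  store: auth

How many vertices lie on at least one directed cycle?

11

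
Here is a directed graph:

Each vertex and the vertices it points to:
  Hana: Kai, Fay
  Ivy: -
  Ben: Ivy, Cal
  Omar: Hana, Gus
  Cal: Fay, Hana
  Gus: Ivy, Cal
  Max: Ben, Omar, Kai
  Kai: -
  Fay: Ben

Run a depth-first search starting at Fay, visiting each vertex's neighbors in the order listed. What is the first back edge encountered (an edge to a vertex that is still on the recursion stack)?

Cal->Fay

DFS from Fay (visiting each vertex's neighbors in the order listed); mark gray on enter, black on exit:
Fay gray
  Ben gray
    Ivy gray
    Ivy black
    Cal gray
      Cal→Fay: Fay is gray → back edge
First back edge: Cal → Fay.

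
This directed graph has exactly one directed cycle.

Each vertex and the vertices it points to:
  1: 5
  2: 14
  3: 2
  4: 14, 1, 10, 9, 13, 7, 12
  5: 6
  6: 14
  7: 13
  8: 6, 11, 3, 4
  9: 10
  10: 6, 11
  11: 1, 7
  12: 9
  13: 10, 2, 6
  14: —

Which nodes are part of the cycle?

7, 10, 11, 13

DFS with gray/black marking from 11:
11 gray
  1 gray
    5 gray
      6 gray
        14 gray
        14 black
      6 black
    5 black
  1 black
  7 gray
    13 gray
      10 gray
        10→6: 6 black — skip
        10→11: 11 is gray → back edge
Back edge closes the cycle 11 → 7 → 13 → 10 → 11; its vertices are {7, 10, 11, 13}.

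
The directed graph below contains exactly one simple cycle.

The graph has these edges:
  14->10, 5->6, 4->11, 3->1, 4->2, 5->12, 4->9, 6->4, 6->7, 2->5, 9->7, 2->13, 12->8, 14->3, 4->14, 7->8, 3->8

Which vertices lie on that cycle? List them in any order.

2, 4, 5, 6

DFS with gray/black marking from 4:
4 gray
  2 gray
    5 gray
      6 gray
        6→4: 4 is gray → back edge
Back edge closes the cycle 4 → 2 → 5 → 6 → 4; its vertices are {2, 4, 5, 6}.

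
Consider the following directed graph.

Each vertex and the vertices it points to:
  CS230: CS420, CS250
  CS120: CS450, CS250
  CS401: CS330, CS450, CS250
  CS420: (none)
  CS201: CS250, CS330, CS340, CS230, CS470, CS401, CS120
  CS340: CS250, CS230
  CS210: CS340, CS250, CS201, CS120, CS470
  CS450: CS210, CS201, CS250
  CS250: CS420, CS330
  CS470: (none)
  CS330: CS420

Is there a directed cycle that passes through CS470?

No

CS470 lies on a cycle iff there is a path from CS470 back to itself.
Exploring from CS470, it never reaches itself; equivalently, its strongly connected component is a singleton.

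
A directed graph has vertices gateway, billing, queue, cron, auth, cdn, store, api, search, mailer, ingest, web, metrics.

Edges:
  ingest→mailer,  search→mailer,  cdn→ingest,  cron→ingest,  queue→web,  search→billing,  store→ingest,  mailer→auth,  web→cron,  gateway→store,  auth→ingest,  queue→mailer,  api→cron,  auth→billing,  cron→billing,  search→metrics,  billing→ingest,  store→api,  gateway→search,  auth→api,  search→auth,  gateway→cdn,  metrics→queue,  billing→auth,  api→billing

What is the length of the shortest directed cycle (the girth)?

2

For each vertex v, BFS finds the shortest path from v back to v.
The shortest such closed walk is auth → billing → auth, length 2.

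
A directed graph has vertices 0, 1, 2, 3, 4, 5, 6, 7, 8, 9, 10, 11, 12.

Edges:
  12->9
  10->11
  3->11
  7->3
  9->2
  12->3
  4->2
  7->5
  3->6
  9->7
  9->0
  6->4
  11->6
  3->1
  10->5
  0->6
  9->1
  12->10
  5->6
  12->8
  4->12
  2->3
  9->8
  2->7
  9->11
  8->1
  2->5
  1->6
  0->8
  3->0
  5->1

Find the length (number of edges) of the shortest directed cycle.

4

For each vertex v, BFS finds the shortest path from v back to v.
The shortest such closed walk is 4 → 12 → 3 → 6 → 4, length 4.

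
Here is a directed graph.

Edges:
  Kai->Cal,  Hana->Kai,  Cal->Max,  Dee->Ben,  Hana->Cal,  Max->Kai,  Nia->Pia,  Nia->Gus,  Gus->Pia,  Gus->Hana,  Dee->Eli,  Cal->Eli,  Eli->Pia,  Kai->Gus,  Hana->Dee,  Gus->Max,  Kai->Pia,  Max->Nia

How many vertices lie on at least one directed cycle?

A vertex is on a directed cycle iff it belongs to a strongly connected component of size ≥ 2 (or has a self-loop).
The vertices on cycles are {Cal, Gus, Kai, Max, Nia, Hana} — 6 in total.

6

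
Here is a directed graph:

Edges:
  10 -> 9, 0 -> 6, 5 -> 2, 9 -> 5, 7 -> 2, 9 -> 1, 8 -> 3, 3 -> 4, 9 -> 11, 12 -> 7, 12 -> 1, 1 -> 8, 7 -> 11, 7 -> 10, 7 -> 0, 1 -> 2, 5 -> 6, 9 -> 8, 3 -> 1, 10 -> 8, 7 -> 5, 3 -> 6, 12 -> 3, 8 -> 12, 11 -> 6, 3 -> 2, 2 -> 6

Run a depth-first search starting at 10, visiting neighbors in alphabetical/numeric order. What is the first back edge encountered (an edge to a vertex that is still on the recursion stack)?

1→8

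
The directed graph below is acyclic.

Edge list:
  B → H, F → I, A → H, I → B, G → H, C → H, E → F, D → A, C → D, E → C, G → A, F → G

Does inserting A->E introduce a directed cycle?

Adding A→E creates a cycle iff E can already reach A.
Path from E: E → C → D → A.
So E → … → A → E is a cycle.

Yes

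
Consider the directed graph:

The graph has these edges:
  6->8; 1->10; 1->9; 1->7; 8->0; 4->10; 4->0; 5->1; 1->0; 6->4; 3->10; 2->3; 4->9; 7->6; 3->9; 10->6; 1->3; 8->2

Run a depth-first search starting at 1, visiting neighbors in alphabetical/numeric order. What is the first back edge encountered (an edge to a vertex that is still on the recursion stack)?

DFS from 1 (visiting neighbors in alphabetical/numeric order); mark gray on enter, black on exit:
1 gray
  0 gray
  0 black
  3 gray
    9 gray
    9 black
    10 gray
      6 gray
        4 gray
          4→0: 0 black — skip
          4→9: 9 black — skip
          4→10: 10 is gray → back edge
First back edge: 4 → 10.

4->10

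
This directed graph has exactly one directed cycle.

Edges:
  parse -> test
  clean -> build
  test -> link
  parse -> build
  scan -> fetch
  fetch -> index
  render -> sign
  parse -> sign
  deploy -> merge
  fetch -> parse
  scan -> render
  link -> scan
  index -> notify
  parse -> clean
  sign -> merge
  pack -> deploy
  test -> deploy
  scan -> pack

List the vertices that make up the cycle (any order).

link, scan, test, fetch, parse

DFS with gray/black marking from scan:
scan gray
  render gray
    sign gray
      merge gray
      merge black
    sign black
  render black
  pack gray
    deploy gray
      deploy→merge: merge black — skip
    deploy black
  pack black
  fetch gray
    parse gray
      build gray
      build black
      parse→sign: sign black — skip
      clean gray
        clean→build: build black — skip
      clean black
      test gray
        test→deploy: deploy black — skip
        link gray
          link→scan: scan is gray → back edge
Back edge closes the cycle scan → fetch → parse → test → link → scan; its vertices are {link, scan, test, fetch, parse}.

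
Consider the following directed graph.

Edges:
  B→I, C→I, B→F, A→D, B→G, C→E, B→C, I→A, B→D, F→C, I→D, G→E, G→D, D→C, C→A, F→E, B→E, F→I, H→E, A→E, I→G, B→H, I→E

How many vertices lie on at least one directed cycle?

A vertex is on a directed cycle iff it belongs to a strongly connected component of size ≥ 2 (or has a self-loop).
The vertices on cycles are {A, C, D, G, I} — 5 in total.

5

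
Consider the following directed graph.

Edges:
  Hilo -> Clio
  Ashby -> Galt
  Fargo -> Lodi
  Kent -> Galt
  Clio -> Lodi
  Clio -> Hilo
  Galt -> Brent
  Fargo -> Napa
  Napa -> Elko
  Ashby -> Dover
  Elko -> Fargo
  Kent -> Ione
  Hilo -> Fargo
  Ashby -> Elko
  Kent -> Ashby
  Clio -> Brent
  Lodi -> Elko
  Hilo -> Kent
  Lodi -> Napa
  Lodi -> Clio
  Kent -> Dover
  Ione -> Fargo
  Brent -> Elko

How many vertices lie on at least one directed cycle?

A vertex is on a directed cycle iff it belongs to a strongly connected component of size ≥ 2 (or has a self-loop).
The vertices on cycles are {Clio, Elko, Galt, Hilo, Ione, Kent, Lodi, Napa, Ashby, Brent, Fargo} — 11 in total.

11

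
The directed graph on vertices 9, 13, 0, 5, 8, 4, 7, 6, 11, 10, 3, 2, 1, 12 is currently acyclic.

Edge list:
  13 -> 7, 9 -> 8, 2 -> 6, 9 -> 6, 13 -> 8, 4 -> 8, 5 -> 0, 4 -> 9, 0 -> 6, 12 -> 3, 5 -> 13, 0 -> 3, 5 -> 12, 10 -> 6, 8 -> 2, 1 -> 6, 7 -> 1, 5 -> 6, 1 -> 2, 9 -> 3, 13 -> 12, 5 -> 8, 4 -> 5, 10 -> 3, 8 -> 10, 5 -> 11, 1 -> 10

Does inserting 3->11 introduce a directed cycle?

Adding 3→11 creates a cycle iff 11 can already reach 3.
Explore from 11: no path reaches 3. The graph stays acyclic.

No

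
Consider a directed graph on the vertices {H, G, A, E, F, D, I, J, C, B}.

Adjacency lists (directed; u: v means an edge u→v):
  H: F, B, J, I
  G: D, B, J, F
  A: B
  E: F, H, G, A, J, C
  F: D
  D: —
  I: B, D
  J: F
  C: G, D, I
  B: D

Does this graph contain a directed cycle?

No

DFS with white/gray/black marking, starting from B:
B gray
  D gray
  D black
B black
H gray
  F gray
    F→D: D black — skip
  F black
  H→B: B black — skip
  J gray
    J→F: F black — skip
  J black
  I gray
    I→B: B black — skip
    I→D: D black — skip
  I black
H black
G gray
  G→D: D black — skip
  G→B: B black — skip
  G→J: J black — skip
  G→F: F black — skip
G black
A gray
  A→B: B black — skip
A black
E gray
  E→F: F black — skip
  E→H: H black — skip
  E→G: G black — skip
  E→A: A black — skip
  E→J: J black — skip
  C gray
    C→G: G black — skip
    C→D: D black — skip
    C→I: I black — skip
  C black
E black
Every edge goes to a white or black vertex — no back edge, so the graph is acyclic.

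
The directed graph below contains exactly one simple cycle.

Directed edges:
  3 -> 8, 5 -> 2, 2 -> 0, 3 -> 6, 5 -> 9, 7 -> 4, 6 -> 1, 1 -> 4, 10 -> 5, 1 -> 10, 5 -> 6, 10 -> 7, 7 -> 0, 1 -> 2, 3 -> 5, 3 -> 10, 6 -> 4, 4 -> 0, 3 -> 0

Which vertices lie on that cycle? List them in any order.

DFS with gray/black marking from 10:
10 gray
  5 gray
    6 gray
      4 gray
        0 gray
        0 black
      4 black
      1 gray
        1→4: 4 black — skip
        2 gray
          2→0: 0 black — skip
        2 black
        1→10: 10 is gray → back edge
Back edge closes the cycle 10 → 5 → 6 → 1 → 10; its vertices are {1, 5, 6, 10}.

1, 5, 6, 10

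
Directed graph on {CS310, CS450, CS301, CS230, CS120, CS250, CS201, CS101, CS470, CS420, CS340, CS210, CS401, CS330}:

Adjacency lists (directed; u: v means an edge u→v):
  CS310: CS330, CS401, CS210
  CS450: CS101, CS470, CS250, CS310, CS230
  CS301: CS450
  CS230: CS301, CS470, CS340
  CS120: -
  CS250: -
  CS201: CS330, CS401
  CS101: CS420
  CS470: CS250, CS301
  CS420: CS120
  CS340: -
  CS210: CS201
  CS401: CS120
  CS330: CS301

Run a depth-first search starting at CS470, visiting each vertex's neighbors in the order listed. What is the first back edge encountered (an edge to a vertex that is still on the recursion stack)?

DFS from CS470 (visiting each vertex's neighbors in the order listed); mark gray on enter, black on exit:
CS470 gray
  CS250 gray
  CS250 black
  CS301 gray
    CS450 gray
      CS101 gray
        CS420 gray
          CS120 gray
          CS120 black
        CS420 black
      CS101 black
      CS450→CS470: CS470 is gray → back edge
First back edge: CS450 → CS470.

CS450->CS470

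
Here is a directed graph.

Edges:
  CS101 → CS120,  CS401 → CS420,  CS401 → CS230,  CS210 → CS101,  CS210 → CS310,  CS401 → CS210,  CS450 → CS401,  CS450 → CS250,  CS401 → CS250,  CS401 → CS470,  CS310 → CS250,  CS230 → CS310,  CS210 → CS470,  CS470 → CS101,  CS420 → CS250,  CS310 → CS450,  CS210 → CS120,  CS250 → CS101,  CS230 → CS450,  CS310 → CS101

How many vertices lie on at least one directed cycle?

5

A vertex is on a directed cycle iff it belongs to a strongly connected component of size ≥ 2 (or has a self-loop).
The vertices on cycles are {CS210, CS230, CS310, CS401, CS450} — 5 in total.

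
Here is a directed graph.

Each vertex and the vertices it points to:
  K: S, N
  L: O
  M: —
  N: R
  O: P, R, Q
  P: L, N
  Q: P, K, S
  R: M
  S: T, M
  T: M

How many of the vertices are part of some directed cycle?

A vertex is on a directed cycle iff it belongs to a strongly connected component of size ≥ 2 (or has a self-loop).
The vertices on cycles are {L, O, P, Q} — 4 in total.

4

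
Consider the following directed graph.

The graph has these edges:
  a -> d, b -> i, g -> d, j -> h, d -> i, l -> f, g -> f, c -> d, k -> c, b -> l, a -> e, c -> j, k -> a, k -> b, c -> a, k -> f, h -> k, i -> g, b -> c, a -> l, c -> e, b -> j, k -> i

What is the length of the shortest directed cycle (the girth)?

For each vertex v, BFS finds the shortest path from v back to v.
The shortest such closed walk is i → g → d → i, length 3.

3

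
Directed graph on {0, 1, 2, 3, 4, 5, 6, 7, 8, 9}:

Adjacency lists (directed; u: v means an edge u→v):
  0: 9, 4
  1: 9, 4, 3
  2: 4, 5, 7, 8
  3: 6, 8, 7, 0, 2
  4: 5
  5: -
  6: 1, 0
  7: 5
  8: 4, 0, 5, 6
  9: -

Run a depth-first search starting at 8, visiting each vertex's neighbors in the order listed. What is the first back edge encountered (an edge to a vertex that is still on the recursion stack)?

DFS from 8 (visiting each vertex's neighbors in the order listed); mark gray on enter, black on exit:
8 gray
  4 gray
    5 gray
    5 black
  4 black
  0 gray
    9 gray
    9 black
    0→4: 4 black — skip
  0 black
  8→5: 5 black — skip
  6 gray
    1 gray
      1→9: 9 black — skip
      1→4: 4 black — skip
      3 gray
        3→6: 6 is gray → back edge
First back edge: 3 → 6.

3→6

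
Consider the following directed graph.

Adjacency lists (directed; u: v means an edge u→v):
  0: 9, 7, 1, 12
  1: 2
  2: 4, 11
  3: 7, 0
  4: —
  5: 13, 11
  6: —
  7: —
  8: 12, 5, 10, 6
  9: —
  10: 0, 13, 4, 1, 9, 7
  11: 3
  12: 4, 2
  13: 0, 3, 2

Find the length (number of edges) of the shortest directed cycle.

For each vertex v, BFS finds the shortest path from v back to v.
The shortest such closed walk is 3 → 0 → 12 → 2 → 11 → 3, length 5.

5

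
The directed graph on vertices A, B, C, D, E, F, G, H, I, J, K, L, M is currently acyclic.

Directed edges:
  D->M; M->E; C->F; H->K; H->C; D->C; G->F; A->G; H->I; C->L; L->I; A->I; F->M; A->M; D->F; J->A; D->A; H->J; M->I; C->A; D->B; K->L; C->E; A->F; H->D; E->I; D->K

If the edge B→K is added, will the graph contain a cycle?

Adding B→K creates a cycle iff K can already reach B.
Explore from K: no path reaches B. The graph stays acyclic.

No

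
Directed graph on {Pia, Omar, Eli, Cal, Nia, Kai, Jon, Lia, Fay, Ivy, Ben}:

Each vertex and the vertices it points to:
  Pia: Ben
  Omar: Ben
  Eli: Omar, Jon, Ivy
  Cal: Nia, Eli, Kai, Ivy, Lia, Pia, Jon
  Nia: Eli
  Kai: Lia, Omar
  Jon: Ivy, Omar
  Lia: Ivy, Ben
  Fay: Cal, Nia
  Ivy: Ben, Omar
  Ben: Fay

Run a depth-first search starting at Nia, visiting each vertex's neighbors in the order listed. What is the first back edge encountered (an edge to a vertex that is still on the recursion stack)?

Cal->Nia

DFS from Nia (visiting each vertex's neighbors in the order listed); mark gray on enter, black on exit:
Nia gray
  Eli gray
    Omar gray
      Ben gray
        Fay gray
          Cal gray
            Cal→Nia: Nia is gray → back edge
First back edge: Cal → Nia.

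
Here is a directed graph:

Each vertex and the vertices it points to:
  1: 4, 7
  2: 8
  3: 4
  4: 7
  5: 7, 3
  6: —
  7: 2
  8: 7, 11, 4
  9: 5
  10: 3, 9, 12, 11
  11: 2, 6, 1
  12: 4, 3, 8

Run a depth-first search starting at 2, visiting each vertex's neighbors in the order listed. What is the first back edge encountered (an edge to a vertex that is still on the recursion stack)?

DFS from 2 (visiting each vertex's neighbors in the order listed); mark gray on enter, black on exit:
2 gray
  8 gray
    7 gray
      7→2: 2 is gray → back edge
First back edge: 7 → 2.

7->2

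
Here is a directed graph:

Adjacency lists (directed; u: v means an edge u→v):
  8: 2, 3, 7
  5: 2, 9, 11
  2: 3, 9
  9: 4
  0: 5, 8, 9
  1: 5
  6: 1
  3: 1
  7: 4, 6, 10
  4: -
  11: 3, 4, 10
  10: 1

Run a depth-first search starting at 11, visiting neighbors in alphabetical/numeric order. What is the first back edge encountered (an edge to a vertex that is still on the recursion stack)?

DFS from 11 (visiting neighbors in alphabetical/numeric order); mark gray on enter, black on exit:
11 gray
  3 gray
    1 gray
      5 gray
        2 gray
          2→3: 3 is gray → back edge
First back edge: 2 → 3.

2→3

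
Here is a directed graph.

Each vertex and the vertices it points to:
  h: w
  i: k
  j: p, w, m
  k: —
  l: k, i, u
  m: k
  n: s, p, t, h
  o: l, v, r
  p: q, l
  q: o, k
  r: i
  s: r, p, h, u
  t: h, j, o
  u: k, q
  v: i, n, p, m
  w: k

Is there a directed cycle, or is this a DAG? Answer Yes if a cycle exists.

Yes

DFS with white/gray/black marking, starting from i:
i gray
  k gray
  k black
i black
h gray
  w gray
    w→k: k black — skip
  w black
h black
j gray
  p gray
    q gray
      o gray
        l gray
          l→k: k black — skip
          l→i: i black — skip
          u gray
            u→k: k black — skip
            u→q: q is gray → back edge
Back edge found, so a cycle exists: q → o → l → u → q.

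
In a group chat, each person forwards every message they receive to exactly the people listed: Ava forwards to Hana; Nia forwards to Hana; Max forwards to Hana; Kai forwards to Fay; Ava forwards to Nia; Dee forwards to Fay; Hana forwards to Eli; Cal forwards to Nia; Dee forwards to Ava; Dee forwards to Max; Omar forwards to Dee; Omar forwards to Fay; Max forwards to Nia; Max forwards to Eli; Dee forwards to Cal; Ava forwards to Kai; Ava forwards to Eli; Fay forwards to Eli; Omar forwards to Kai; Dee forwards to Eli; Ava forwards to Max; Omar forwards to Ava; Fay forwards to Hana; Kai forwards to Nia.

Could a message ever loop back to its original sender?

DFS with white/gray/black marking, starting from Omar:
Omar gray
  Fay gray
    Eli gray
    Eli black
    Hana gray
      Hana→Eli: Eli black — skip
    Hana black
  Fay black
  Kai gray
    Nia gray
      Nia→Hana: Hana black — skip
    Nia black
    Kai→Fay: Fay black — skip
  Kai black
  Ava gray
    Ava→Nia: Nia black — skip
    Max gray
      Max→Eli: Eli black — skip
      Max→Hana: Hana black — skip
      Max→Nia: Nia black — skip
    Max black
    Ava→Kai: Kai black — skip
    Ava→Eli: Eli black — skip
    Ava→Hana: Hana black — skip
  Ava black
  Dee gray
    Dee→Eli: Eli black — skip
    Cal gray
      Cal→Nia: Nia black — skip
    Cal black
    Dee→Fay: Fay black — skip
    Dee→Max: Max black — skip
    Dee→Ava: Ava black — skip
  Dee black
Omar black
Every edge goes to a white or black vertex — no back edge, so the graph is acyclic.

No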